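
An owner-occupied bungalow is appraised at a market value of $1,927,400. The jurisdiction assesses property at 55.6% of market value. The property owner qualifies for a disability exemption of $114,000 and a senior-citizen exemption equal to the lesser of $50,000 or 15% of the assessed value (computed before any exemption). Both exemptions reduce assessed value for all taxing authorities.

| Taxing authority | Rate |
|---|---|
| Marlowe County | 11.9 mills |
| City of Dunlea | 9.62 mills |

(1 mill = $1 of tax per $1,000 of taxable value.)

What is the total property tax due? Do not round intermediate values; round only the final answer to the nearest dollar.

Assessed value = $1,927,400 × 0.556 = $1,071,634.4
Senior-citizen exemption = min($50,000, 15% × $1,071,634.4) = min($50,000, $160,745.16) = $50,000 (dollar cap binds)
Taxable value = $1,071,634.4 − $114,000 − $50,000 = $907,634.4
Marlowe County: $907,634.4 × 0.0119 = $10,800.84936
City of Dunlea: $907,634.4 × 0.00962 = $8,731.442928
Total = $19,532.292288

$19,532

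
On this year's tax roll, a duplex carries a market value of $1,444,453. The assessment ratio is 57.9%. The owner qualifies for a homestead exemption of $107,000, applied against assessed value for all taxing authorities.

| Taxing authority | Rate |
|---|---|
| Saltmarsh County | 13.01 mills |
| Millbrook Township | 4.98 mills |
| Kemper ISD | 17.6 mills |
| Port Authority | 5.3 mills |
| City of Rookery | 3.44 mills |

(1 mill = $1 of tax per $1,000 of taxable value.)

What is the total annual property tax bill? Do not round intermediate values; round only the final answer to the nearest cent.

Assessed value = $1,444,453 × 0.579 = $836,338.287
Taxable value = $836,338.287 − $107,000 = $729,338.287
Saltmarsh County: $729,338.287 × 0.01301 = $9,488.69111387
Millbrook Township: $729,338.287 × 0.00498 = $3,632.10466926
Kemper ISD: $729,338.287 × 0.0176 = $12,836.3538512
Port Authority: $729,338.287 × 0.0053 = $3,865.4929211
City of Rookery: $729,338.287 × 0.00344 = $2,508.92370728
Total = $9,488.69111387 + $3,632.10466926 + $12,836.3538512 + $3,865.4929211 + $2,508.92370728 = $32,331.56626271

$32,331.57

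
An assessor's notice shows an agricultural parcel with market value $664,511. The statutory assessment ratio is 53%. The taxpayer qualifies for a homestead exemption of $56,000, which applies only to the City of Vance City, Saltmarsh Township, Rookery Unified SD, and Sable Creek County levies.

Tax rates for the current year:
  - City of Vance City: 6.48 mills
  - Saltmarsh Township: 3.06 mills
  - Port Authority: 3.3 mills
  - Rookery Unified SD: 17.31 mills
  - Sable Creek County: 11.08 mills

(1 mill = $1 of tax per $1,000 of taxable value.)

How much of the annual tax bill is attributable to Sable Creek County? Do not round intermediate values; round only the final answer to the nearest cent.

Assessed value = $664,511 × 0.53 = $352,190.83
Sable Creek County taxable value = $352,190.83 − $56,000 = $296,190.83
Sable Creek County levy = $296,190.83 × 0.01108 = $3,281.7943964

$3,281.79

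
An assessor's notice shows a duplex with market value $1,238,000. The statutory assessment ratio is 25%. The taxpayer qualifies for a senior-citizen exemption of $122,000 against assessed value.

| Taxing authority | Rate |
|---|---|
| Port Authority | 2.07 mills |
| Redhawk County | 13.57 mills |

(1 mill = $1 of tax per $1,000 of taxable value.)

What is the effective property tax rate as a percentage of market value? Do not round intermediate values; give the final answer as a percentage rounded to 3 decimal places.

Assessed value = $1,238,000 × 0.25 = $309,500
Taxable value = $309,500 − $122,000 = $187,500
Port Authority: $187,500 × 0.00207 = $388.125
Redhawk County: $187,500 × 0.01357 = $2,544.375
Total tax = $2,932.5
Effective rate = $2,932.5 ÷ $1,238,000 = 0.237% of market value

0.237%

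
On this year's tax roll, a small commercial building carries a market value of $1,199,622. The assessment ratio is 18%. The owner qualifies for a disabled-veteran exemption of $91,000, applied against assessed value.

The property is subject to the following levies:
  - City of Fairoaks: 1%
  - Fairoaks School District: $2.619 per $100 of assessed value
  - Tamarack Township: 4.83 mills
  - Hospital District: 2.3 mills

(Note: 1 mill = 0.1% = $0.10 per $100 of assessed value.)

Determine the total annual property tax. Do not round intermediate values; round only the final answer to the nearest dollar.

Assessed value = $1,199,622 × 0.18 = $215,931.96
Taxable value = $215,931.96 − $91,000 = $124,931.96
City of Fairoaks: $124,931.96 × 0.01 = $1,249.3196
Fairoaks School District: $124,931.96 × 0.02619 = $3,271.9680324
Tamarack Township: $124,931.96 × 0.00483 = $603.4213668
Hospital District: $124,931.96 × 0.0023 = $287.343508
Total = $5,412.0525072

$5,412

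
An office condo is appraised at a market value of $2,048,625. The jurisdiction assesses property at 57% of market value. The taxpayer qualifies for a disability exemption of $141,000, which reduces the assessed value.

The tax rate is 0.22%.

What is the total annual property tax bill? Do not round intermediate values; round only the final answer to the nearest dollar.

$2,259

Assessed value = $2,048,625 × 0.57 = $1,167,716.25
Taxable value = $1,167,716.25 − $141,000 = $1,026,716.25
Tax = $1,026,716.25 × 0.0022 = $2,258.77575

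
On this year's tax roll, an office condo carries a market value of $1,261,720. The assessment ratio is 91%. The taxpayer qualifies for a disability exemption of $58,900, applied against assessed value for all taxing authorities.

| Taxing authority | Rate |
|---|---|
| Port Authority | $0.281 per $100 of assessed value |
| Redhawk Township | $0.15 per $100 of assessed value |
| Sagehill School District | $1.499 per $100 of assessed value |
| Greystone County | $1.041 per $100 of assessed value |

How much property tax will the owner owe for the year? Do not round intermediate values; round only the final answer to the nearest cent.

$32,362.07

Assessed value = $1,261,720 × 0.91 = $1,148,165.2
Taxable value = $1,148,165.2 − $58,900 = $1,089,265.2
Port Authority: $1,089,265.2 × 0.00281 = $3,060.835212
Redhawk Township: $1,089,265.2 × 0.0015 = $1,633.8978
Sagehill School District: $1,089,265.2 × 0.01499 = $16,328.085348
Greystone County: $1,089,265.2 × 0.01041 = $11,339.250732
Total = $3,060.835212 + $1,633.8978 + $16,328.085348 + $11,339.250732 = $32,362.069092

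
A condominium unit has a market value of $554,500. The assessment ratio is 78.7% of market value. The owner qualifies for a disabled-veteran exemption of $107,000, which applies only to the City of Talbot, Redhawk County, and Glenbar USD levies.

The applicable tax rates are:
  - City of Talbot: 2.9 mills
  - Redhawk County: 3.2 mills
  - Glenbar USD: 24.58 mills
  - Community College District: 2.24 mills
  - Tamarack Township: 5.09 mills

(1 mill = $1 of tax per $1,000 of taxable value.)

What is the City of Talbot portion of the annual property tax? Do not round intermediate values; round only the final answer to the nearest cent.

$955.24

Assessed value = $554,500 × 0.787 = $436,391.5
City of Talbot taxable value = $436,391.5 − $107,000 = $329,391.5
City of Talbot levy = $329,391.5 × 0.0029 = $955.23535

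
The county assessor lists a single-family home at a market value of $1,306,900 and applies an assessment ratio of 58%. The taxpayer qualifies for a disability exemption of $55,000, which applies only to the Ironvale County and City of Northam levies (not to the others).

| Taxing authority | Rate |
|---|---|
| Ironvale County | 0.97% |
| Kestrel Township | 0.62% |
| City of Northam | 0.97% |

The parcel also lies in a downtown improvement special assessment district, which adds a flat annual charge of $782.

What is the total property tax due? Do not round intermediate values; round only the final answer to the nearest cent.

$19,119.85

Assessed value = $1,306,900 × 0.58 = $758,002
Ironvale County: ($758,002 − $55,000) × 0.0097 = $703,002 × 0.0097 = $6,819.1194
Kestrel Township: $758,002 × 0.0062 = $4,699.6124
City of Northam: ($758,002 − $55,000) × 0.0097 = $703,002 × 0.0097 = $6,819.1194
Levies subtotal = $18,337.8512
Total = $18,337.8512 + $782 = $19,119.8512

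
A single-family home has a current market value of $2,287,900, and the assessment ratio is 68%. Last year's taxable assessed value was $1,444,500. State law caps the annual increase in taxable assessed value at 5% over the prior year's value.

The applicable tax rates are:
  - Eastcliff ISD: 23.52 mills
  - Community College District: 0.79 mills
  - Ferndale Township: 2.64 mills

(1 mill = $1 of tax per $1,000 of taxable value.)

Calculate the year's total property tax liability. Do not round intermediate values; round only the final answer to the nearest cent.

Uncapped assessed value = $2,287,900 × 0.68 = $1,555,772
Cap limit = $1,444,500 × 1.05 = $1,516,725
Taxable assessed value = min($1,555,772, $1,516,725) = $1,516,725 (cap binds)
Eastcliff ISD: $1,516,725 × 0.02352 = $35,673.372
Community College District: $1,516,725 × 0.00079 = $1,198.21275
Ferndale Township: $1,516,725 × 0.00264 = $4,004.154
Total = $40,875.73875

$40,875.74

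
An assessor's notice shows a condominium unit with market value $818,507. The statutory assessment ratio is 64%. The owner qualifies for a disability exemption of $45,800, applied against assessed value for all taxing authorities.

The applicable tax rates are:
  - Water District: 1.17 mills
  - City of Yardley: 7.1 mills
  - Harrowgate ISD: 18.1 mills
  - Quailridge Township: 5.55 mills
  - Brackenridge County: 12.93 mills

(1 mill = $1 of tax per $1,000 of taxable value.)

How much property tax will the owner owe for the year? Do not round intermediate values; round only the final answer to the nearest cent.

$21,440.29

Assessed value = $818,507 × 0.64 = $523,844.48
Taxable value = $523,844.48 − $45,800 = $478,044.48
Water District: $478,044.48 × 0.00117 = $559.3120416
City of Yardley: $478,044.48 × 0.0071 = $3,394.115808
Harrowgate ISD: $478,044.48 × 0.0181 = $8,652.605088
Quailridge Township: $478,044.48 × 0.00555 = $2,653.146864
Brackenridge County: $478,044.48 × 0.01293 = $6,181.1151264
Total = $559.3120416 + $3,394.115808 + $8,652.605088 + $2,653.146864 + $6,181.1151264 = $21,440.294928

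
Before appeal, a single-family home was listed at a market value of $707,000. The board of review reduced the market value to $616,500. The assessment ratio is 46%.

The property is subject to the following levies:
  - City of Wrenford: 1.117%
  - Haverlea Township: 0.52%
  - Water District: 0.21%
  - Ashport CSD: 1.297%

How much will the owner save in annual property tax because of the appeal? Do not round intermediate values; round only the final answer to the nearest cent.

Old assessed value = $707,000 × 0.46 = $325,220
New assessed value = $616,500 × 0.46 = $283,590
Combined rate = 0.01117 + 0.0052 + 0.0021 + 0.01297 = 0.03144
Old tax = $325,220 × 0.03144 = $10,224.9168
New tax = $283,590 × 0.03144 = $8,916.0696
Reduction = $10,224.9168 − $8,916.0696 = $1,308.8472

$1,308.85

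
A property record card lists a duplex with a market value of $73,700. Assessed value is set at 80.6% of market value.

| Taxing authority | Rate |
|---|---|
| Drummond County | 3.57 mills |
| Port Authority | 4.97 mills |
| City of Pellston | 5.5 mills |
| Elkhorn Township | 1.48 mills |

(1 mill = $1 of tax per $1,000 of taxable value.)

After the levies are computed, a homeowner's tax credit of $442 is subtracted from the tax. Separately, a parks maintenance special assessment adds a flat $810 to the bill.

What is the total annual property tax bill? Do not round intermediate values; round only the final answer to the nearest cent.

$1,289.92

Assessed value = $73,700 × 0.806 = $59,402.2
Drummond County: $59,402.2 × 0.00357 = $212.065854
Port Authority: $59,402.2 × 0.00497 = $295.228934
City of Pellston: $59,402.2 × 0.0055 = $326.7121
Elkhorn Township: $59,402.2 × 0.00148 = $87.915256
Levies subtotal = $921.922144
After credit = $921.922144 − $442 = $479.922144
Total = $479.922144 + $810 = $1,289.922144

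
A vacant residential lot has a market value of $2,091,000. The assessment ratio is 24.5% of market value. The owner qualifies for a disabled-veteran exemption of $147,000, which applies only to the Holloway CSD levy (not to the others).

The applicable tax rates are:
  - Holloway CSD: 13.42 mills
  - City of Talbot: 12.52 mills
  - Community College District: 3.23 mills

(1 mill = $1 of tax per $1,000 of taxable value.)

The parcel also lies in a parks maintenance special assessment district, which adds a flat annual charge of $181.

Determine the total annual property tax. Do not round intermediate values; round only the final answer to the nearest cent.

Assessed value = $2,091,000 × 0.245 = $512,295
Holloway CSD: ($512,295 − $147,000) × 0.01342 = $365,295 × 0.01342 = $4,902.2589
City of Talbot: $512,295 × 0.01252 = $6,413.9334
Community College District: $512,295 × 0.00323 = $1,654.71285
Levies subtotal = $12,970.90515
Total = $12,970.90515 + $181 = $13,151.90515

$13,151.91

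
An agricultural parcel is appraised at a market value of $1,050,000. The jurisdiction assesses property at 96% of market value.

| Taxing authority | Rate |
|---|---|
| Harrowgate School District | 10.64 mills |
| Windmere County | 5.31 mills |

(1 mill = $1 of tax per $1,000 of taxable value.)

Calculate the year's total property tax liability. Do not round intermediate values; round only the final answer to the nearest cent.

$16,077.60

Assessed value = $1,050,000 × 0.96 = $1,008,000
Harrowgate School District: $1,008,000 × 0.01064 = $10,725.12
Windmere County: $1,008,000 × 0.00531 = $5,352.48
Total = $10,725.12 + $5,352.48 = $16,077.6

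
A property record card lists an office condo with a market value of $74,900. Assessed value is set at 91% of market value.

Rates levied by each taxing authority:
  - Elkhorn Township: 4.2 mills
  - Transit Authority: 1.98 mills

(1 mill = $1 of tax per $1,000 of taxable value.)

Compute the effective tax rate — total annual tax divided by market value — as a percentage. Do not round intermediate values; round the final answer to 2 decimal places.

Assessed value = $74,900 × 0.91 = $68,159
Elkhorn Township: $68,159 × 0.0042 = $286.2678
Transit Authority: $68,159 × 0.00198 = $134.95482
Total tax = $421.22262
Effective rate = $421.22262 ÷ $74,900 = 0.56% of market value

0.56%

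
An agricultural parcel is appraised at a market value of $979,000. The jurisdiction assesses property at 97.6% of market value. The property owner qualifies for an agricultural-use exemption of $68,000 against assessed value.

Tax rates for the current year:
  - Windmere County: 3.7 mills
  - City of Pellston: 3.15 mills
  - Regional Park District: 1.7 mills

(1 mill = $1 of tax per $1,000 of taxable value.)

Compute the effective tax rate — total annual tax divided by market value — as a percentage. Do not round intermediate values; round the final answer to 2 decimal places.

Assessed value = $979,000 × 0.976 = $955,504
Taxable value = $955,504 − $68,000 = $887,504
Windmere County: $887,504 × 0.0037 = $3,283.7648
City of Pellston: $887,504 × 0.00315 = $2,795.6376
Regional Park District: $887,504 × 0.0017 = $1,508.7568
Total tax = $7,588.1592
Effective rate = $7,588.1592 ÷ $979,000 = 0.78% of market value

0.78%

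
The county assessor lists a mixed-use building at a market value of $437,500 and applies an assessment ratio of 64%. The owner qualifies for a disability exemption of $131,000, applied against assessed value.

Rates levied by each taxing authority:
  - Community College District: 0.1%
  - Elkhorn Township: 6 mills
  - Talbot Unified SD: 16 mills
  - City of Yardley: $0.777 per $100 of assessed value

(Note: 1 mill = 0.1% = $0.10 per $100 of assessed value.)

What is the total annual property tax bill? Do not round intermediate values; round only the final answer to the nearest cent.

Assessed value = $437,500 × 0.64 = $280,000
Taxable value = $280,000 − $131,000 = $149,000
Community College District: $149,000 × 0.001 = $149
Elkhorn Township: $149,000 × 0.006 = $894
Talbot Unified SD: $149,000 × 0.016 = $2,384
City of Yardley: $149,000 × 0.00777 = $1,157.73
Total = $4,584.73

$4,584.73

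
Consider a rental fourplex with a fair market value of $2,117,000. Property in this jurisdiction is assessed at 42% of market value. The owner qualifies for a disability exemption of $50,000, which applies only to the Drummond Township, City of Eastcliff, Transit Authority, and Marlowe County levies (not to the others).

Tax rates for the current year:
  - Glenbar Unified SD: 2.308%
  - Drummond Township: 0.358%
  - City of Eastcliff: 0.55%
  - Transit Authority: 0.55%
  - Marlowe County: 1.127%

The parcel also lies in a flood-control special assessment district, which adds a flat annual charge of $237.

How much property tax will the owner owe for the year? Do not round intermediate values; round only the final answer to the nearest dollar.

Assessed value = $2,117,000 × 0.42 = $889,140
Glenbar Unified SD: $889,140 × 0.02308 = $20,521.3512
Drummond Township: ($889,140 − $50,000) × 0.00358 = $839,140 × 0.00358 = $3,004.1212
City of Eastcliff: ($889,140 − $50,000) × 0.0055 = $839,140 × 0.0055 = $4,615.27
Transit Authority: ($889,140 − $50,000) × 0.0055 = $839,140 × 0.0055 = $4,615.27
Marlowe County: ($889,140 − $50,000) × 0.01127 = $839,140 × 0.01127 = $9,457.1078
Levies subtotal = $42,213.1202
Total = $42,213.1202 + $237 = $42,450.1202

$42,450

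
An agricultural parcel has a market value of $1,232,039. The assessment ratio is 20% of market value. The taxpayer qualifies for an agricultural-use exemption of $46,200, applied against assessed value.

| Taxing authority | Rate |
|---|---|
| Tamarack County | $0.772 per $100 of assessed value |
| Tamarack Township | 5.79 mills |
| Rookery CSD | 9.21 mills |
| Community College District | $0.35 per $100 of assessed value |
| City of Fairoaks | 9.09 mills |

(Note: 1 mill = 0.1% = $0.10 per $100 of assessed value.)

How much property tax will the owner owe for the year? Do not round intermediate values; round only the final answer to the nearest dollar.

Assessed value = $1,232,039 × 0.2 = $246,407.8
Taxable value = $246,407.8 − $46,200 = $200,207.8
Tamarack County: $200,207.8 × 0.00772 = $1,545.604216
Tamarack Township: $200,207.8 × 0.00579 = $1,159.203162
Rookery CSD: $200,207.8 × 0.00921 = $1,843.913838
Community College District: $200,207.8 × 0.0035 = $700.7273
City of Fairoaks: $200,207.8 × 0.00909 = $1,819.888902
Total = $7,069.337418

$7,069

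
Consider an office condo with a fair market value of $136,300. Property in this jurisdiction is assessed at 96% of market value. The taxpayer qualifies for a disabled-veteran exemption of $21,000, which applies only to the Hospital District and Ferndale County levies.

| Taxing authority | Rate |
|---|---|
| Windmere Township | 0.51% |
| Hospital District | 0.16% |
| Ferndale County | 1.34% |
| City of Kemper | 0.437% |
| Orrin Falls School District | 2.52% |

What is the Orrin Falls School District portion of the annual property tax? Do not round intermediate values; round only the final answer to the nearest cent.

Assessed value = $136,300 × 0.96 = $130,848
Orrin Falls School District taxable value = $130,848 (exemption does not apply)
Orrin Falls School District levy = $130,848 × 0.0252 = $3,297.3696

$3,297.37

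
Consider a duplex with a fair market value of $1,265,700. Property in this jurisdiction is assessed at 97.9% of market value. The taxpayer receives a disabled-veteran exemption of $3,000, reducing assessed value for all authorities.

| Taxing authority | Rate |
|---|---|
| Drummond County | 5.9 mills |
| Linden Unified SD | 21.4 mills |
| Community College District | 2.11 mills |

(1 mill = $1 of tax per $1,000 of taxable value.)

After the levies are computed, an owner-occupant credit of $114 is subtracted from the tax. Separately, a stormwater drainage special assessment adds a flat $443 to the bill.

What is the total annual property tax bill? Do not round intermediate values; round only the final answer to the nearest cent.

Assessed value = $1,265,700 × 0.979 = $1,239,120.3
Taxable value = $1,239,120.3 − $3,000 = $1,236,120.3
Drummond County: $1,236,120.3 × 0.0059 = $7,293.10977
Linden Unified SD: $1,236,120.3 × 0.0214 = $26,452.97442
Community College District: $1,236,120.3 × 0.00211 = $2,608.213833
Levies subtotal = $36,354.298023
After credit = $36,354.298023 − $114 = $36,240.298023
Total = $36,240.298023 + $443 = $36,683.298023

$36,683.30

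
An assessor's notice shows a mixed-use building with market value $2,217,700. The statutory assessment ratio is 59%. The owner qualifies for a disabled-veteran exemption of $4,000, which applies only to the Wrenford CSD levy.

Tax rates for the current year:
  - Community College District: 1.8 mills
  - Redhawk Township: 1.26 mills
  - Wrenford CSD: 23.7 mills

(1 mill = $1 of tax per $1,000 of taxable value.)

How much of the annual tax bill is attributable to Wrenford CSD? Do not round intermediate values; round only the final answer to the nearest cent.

Assessed value = $2,217,700 × 0.59 = $1,308,443
Wrenford CSD taxable value = $1,308,443 − $4,000 = $1,304,443
Wrenford CSD levy = $1,304,443 × 0.0237 = $30,915.2991

$30,915.30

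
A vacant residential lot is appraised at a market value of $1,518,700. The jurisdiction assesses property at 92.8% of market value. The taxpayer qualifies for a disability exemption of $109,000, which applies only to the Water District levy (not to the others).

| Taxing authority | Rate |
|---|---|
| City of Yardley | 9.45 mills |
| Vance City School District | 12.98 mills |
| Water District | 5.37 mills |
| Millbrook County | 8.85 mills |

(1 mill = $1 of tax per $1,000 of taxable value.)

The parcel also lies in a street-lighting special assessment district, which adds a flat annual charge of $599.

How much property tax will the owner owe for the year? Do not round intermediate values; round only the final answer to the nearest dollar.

$51,666

Assessed value = $1,518,700 × 0.928 = $1,409,353.6
City of Yardley: $1,409,353.6 × 0.00945 = $13,318.39152
Vance City School District: $1,409,353.6 × 0.01298 = $18,293.409728
Water District: ($1,409,353.6 − $109,000) × 0.00537 = $1,300,353.6 × 0.00537 = $6,982.898832
Millbrook County: $1,409,353.6 × 0.00885 = $12,472.77936
Levies subtotal = $51,067.47944
Total = $51,067.47944 + $599 = $51,666.47944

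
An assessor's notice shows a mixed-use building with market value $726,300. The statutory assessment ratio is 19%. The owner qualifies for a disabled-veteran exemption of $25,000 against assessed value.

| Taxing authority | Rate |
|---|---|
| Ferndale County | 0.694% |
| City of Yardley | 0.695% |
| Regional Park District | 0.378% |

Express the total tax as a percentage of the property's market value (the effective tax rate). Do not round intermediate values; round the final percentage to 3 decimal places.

Assessed value = $726,300 × 0.19 = $137,997
Taxable value = $137,997 − $25,000 = $112,997
Ferndale County: $112,997 × 0.00694 = $784.19918
City of Yardley: $112,997 × 0.00695 = $785.32915
Regional Park District: $112,997 × 0.00378 = $427.12866
Total tax = $1,996.65699
Effective rate = $1,996.65699 ÷ $726,300 = 0.275% of market value

0.275%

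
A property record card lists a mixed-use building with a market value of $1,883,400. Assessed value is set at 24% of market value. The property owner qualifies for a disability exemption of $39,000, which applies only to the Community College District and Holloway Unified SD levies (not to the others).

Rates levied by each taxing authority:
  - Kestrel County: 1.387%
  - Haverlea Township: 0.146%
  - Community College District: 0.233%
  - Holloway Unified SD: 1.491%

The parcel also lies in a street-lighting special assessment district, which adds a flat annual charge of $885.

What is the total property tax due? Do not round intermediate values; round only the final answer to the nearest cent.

Assessed value = $1,883,400 × 0.24 = $452,016
Kestrel County: $452,016 × 0.01387 = $6,269.46192
Haverlea Township: $452,016 × 0.00146 = $659.94336
Community College District: ($452,016 − $39,000) × 0.00233 = $413,016 × 0.00233 = $962.32728
Holloway Unified SD: ($452,016 − $39,000) × 0.01491 = $413,016 × 0.01491 = $6,158.06856
Levies subtotal = $14,049.80112
Total = $14,049.80112 + $885 = $14,934.80112

$14,934.80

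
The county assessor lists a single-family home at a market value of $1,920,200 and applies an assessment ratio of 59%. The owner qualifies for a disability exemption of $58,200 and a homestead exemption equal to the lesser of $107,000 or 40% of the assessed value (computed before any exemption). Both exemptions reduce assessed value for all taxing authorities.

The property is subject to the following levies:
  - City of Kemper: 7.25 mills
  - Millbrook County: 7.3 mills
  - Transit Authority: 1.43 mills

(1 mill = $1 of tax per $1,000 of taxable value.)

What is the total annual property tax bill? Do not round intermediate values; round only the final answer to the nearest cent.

Assessed value = $1,920,200 × 0.59 = $1,132,918
Homestead exemption = min($107,000, 40% × $1,132,918) = min($107,000, $453,167.2) = $107,000 (dollar cap binds)
Taxable value = $1,132,918 − $58,200 − $107,000 = $967,718
City of Kemper: $967,718 × 0.00725 = $7,015.9555
Millbrook County: $967,718 × 0.0073 = $7,064.3414
Transit Authority: $967,718 × 0.00143 = $1,383.83674
Total = $15,464.13364

$15,464.13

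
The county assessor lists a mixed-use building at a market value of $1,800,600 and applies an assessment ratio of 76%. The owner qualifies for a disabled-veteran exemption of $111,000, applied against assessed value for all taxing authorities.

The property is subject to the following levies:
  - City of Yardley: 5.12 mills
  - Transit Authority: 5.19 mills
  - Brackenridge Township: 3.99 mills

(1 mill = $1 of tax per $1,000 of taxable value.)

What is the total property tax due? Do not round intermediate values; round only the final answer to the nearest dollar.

Assessed value = $1,800,600 × 0.76 = $1,368,456
Taxable value = $1,368,456 − $111,000 = $1,257,456
City of Yardley: $1,257,456 × 0.00512 = $6,438.17472
Transit Authority: $1,257,456 × 0.00519 = $6,526.19664
Brackenridge Township: $1,257,456 × 0.00399 = $5,017.24944
Total = $6,438.17472 + $6,526.19664 + $5,017.24944 = $17,981.6208

$17,982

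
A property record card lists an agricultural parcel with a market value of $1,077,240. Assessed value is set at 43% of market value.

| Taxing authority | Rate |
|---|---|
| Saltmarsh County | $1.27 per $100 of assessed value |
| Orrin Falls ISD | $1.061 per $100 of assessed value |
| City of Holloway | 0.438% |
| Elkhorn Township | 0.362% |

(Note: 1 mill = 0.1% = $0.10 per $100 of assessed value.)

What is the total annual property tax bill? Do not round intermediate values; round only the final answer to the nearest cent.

$14,503.21

Assessed value = $1,077,240 × 0.43 = $463,213.2
Saltmarsh County: $463,213.2 × 0.0127 = $5,882.80764
Orrin Falls ISD: $463,213.2 × 0.01061 = $4,914.692052
City of Holloway: $463,213.2 × 0.00438 = $2,028.873816
Elkhorn Township: $463,213.2 × 0.00362 = $1,676.831784
Total = $14,503.205292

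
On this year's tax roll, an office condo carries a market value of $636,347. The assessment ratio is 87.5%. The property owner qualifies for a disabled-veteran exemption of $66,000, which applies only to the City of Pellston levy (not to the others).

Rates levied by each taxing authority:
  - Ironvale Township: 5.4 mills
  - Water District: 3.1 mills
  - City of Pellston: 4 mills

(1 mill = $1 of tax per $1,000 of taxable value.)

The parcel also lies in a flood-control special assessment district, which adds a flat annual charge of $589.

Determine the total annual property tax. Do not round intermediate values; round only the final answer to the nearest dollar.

$7,285

Assessed value = $636,347 × 0.875 = $556,803.625
Ironvale Township: $556,803.625 × 0.0054 = $3,006.739575
Water District: $556,803.625 × 0.0031 = $1,726.0912375
City of Pellston: ($556,803.625 − $66,000) × 0.004 = $490,803.625 × 0.004 = $1,963.2145
Levies subtotal = $6,696.0453125
Total = $6,696.0453125 + $589 = $7,285.0453125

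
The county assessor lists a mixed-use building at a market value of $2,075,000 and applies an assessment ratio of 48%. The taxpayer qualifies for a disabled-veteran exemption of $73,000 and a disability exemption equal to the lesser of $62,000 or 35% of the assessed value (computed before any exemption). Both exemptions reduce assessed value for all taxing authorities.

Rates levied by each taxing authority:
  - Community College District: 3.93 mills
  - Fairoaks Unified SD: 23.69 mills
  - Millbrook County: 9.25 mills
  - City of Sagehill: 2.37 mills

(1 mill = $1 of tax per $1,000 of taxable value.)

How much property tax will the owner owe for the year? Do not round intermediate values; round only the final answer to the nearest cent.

$33,785.64

Assessed value = $2,075,000 × 0.48 = $996,000
Disability exemption = min($62,000, 35% × $996,000) = min($62,000, $348,600) = $62,000 (dollar cap binds)
Taxable value = $996,000 − $73,000 − $62,000 = $861,000
Community College District: $861,000 × 0.00393 = $3,383.73
Fairoaks Unified SD: $861,000 × 0.02369 = $20,397.09
Millbrook County: $861,000 × 0.00925 = $7,964.25
City of Sagehill: $861,000 × 0.00237 = $2,040.57
Total = $33,785.64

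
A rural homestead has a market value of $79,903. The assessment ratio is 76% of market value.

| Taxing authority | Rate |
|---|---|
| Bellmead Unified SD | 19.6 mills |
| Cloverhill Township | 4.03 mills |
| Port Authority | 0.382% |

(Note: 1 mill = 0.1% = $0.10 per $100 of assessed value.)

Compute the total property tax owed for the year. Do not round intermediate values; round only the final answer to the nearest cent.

Assessed value = $79,903 × 0.76 = $60,726.28
Bellmead Unified SD: $60,726.28 × 0.0196 = $1,190.235088
Cloverhill Township: $60,726.28 × 0.00403 = $244.7269084
Port Authority: $60,726.28 × 0.00382 = $231.9743896
Total = $1,666.936386

$1,666.94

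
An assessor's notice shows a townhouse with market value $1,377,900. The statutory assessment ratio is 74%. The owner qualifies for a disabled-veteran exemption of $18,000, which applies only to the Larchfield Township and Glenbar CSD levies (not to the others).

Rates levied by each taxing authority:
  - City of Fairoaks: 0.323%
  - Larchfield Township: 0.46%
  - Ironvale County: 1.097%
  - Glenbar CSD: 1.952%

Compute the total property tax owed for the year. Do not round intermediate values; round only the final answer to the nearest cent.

$38,638.67

Assessed value = $1,377,900 × 0.74 = $1,019,646
City of Fairoaks: $1,019,646 × 0.00323 = $3,293.45658
Larchfield Township: ($1,019,646 − $18,000) × 0.0046 = $1,001,646 × 0.0046 = $4,607.5716
Ironvale County: $1,019,646 × 0.01097 = $11,185.51662
Glenbar CSD: ($1,019,646 − $18,000) × 0.01952 = $1,001,646 × 0.01952 = $19,552.12992
Total = $38,638.67472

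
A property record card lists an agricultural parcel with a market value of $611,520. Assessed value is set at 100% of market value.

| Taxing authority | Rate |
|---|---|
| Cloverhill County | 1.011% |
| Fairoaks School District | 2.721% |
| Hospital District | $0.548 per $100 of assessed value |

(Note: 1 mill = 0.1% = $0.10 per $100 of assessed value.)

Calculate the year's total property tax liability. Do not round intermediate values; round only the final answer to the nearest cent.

$26,173.06

Assessed value = $611,520 × 1 = $611,520
Cloverhill County: $611,520 × 0.01011 = $6,182.4672
Fairoaks School District: $611,520 × 0.02721 = $16,639.4592
Hospital District: $611,520 × 0.00548 = $3,351.1296
Total = $26,173.056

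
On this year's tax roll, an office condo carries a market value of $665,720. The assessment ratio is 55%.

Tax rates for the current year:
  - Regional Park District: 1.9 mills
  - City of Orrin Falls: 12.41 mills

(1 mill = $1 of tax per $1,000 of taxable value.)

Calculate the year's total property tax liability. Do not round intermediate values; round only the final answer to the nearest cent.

Assessed value = $665,720 × 0.55 = $366,146
Regional Park District: $366,146 × 0.0019 = $695.6774
City of Orrin Falls: $366,146 × 0.01241 = $4,543.87186
Total = $695.6774 + $4,543.87186 = $5,239.54926

$5,239.55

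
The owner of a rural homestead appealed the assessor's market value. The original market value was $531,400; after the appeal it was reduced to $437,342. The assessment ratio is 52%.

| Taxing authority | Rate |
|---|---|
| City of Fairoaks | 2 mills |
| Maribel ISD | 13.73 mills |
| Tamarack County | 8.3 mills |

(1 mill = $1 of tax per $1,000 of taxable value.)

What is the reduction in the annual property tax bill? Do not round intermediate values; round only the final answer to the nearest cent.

$1,175.31

Old assessed value = $531,400 × 0.52 = $276,328
New assessed value = $437,342 × 0.52 = $227,417.84
Combined rate = 0.002 + 0.01373 + 0.0083 = 0.02403
Old tax = $276,328 × 0.02403 = $6,640.16184
New tax = $227,417.84 × 0.02403 = $5,464.8506952
Reduction = $6,640.16184 − $5,464.8506952 = $1,175.3111448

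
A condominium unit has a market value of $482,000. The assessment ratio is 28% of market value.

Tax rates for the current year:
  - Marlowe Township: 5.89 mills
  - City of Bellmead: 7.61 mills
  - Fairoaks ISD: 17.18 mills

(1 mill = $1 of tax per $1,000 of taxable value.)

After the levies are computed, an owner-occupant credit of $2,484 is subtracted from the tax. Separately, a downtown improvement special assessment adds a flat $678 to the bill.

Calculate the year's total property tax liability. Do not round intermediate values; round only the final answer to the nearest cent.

$2,334.57

Assessed value = $482,000 × 0.28 = $134,960
Marlowe Township: $134,960 × 0.00589 = $794.9144
City of Bellmead: $134,960 × 0.00761 = $1,027.0456
Fairoaks ISD: $134,960 × 0.01718 = $2,318.6128
Levies subtotal = $4,140.5728
After credit = $4,140.5728 − $2,484 = $1,656.5728
Total = $1,656.5728 + $678 = $2,334.5728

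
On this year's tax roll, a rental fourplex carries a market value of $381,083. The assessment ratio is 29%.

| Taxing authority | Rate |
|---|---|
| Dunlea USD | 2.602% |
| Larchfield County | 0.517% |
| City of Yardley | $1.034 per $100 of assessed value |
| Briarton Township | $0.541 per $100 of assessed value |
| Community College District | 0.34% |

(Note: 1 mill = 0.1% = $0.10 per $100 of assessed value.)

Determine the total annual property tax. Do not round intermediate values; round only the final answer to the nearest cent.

Assessed value = $381,083 × 0.29 = $110,514.07
Dunlea USD: $110,514.07 × 0.02602 = $2,875.5761014
Larchfield County: $110,514.07 × 0.00517 = $571.3577419
City of Yardley: $110,514.07 × 0.01034 = $1,142.7154838
Briarton Township: $110,514.07 × 0.00541 = $597.8811187
Community College District: $110,514.07 × 0.0034 = $375.747838
Total = $5,563.2782838

$5,563.28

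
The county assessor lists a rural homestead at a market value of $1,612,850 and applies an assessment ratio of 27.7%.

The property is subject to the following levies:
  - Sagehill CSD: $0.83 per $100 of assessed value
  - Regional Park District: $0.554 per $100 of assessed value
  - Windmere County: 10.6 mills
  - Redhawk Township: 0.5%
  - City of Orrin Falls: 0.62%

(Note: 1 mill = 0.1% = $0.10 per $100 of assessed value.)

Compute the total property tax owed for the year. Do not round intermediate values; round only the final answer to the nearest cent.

$15,922.51

Assessed value = $1,612,850 × 0.277 = $446,759.45
Sagehill CSD: $446,759.45 × 0.0083 = $3,708.103435
Regional Park District: $446,759.45 × 0.00554 = $2,475.047353
Windmere County: $446,759.45 × 0.0106 = $4,735.65017
Redhawk Township: $446,759.45 × 0.005 = $2,233.79725
City of Orrin Falls: $446,759.45 × 0.0062 = $2,769.90859
Total = $15,922.506798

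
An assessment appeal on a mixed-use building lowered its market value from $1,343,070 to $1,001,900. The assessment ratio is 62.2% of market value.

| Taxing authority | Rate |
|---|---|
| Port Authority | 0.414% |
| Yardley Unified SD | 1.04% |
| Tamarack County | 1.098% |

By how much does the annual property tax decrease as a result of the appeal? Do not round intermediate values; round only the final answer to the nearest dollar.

$5,416

Old assessed value = $1,343,070 × 0.622 = $835,389.54
New assessed value = $1,001,900 × 0.622 = $623,181.8
Combined rate = 0.00414 + 0.0104 + 0.01098 = 0.02552
Old tax = $835,389.54 × 0.02552 = $21,319.1410608
New tax = $623,181.8 × 0.02552 = $15,903.599536
Reduction = $21,319.1410608 − $15,903.599536 = $5,415.5415248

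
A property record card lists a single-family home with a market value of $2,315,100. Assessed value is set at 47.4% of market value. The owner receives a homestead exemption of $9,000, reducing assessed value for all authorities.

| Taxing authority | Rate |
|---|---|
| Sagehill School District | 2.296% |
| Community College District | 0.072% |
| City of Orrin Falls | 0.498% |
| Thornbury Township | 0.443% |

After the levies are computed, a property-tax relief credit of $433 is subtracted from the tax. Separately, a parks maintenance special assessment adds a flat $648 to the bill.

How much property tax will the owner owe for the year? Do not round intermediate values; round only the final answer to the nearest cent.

Assessed value = $2,315,100 × 0.474 = $1,097,357.4
Taxable value = $1,097,357.4 − $9,000 = $1,088,357.4
Sagehill School District: $1,088,357.4 × 0.02296 = $24,988.685904
Community College District: $1,088,357.4 × 0.00072 = $783.617328
City of Orrin Falls: $1,088,357.4 × 0.00498 = $5,420.019852
Thornbury Township: $1,088,357.4 × 0.00443 = $4,821.423282
Levies subtotal = $36,013.746366
After credit = $36,013.746366 − $433 = $35,580.746366
Total = $35,580.746366 + $648 = $36,228.746366

$36,228.75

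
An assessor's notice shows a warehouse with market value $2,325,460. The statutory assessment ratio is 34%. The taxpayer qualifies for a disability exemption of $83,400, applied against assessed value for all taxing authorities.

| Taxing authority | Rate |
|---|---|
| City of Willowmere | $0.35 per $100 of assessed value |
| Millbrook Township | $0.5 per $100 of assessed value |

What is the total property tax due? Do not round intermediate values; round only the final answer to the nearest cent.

$6,011.68

Assessed value = $2,325,460 × 0.34 = $790,656.4
Taxable value = $790,656.4 − $83,400 = $707,256.4
City of Willowmere: $707,256.4 × 0.0035 = $2,475.3974
Millbrook Township: $707,256.4 × 0.005 = $3,536.282
Total = $2,475.3974 + $3,536.282 = $6,011.6794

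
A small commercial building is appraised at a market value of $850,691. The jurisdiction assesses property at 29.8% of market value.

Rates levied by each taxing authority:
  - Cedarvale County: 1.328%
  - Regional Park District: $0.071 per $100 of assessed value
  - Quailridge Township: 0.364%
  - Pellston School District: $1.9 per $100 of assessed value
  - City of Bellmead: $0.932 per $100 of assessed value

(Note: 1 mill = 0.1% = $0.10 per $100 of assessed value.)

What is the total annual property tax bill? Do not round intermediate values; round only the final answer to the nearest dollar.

Assessed value = $850,691 × 0.298 = $253,505.918
Cedarvale County: $253,505.918 × 0.01328 = $3,366.55859104
Regional Park District: $253,505.918 × 0.00071 = $179.98920178
Quailridge Township: $253,505.918 × 0.00364 = $922.76154152
Pellston School District: $253,505.918 × 0.019 = $4,816.612442
City of Bellmead: $253,505.918 × 0.00932 = $2,362.67515576
Total = $11,648.5969321

$11,649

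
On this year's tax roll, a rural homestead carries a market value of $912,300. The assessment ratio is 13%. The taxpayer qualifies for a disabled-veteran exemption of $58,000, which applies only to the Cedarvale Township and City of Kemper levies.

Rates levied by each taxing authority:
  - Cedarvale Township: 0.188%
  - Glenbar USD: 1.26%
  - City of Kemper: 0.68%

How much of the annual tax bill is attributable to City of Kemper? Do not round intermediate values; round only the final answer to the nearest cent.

Assessed value = $912,300 × 0.13 = $118,599
City of Kemper taxable value = $118,599 − $58,000 = $60,599
City of Kemper levy = $60,599 × 0.0068 = $412.0732

$412.07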